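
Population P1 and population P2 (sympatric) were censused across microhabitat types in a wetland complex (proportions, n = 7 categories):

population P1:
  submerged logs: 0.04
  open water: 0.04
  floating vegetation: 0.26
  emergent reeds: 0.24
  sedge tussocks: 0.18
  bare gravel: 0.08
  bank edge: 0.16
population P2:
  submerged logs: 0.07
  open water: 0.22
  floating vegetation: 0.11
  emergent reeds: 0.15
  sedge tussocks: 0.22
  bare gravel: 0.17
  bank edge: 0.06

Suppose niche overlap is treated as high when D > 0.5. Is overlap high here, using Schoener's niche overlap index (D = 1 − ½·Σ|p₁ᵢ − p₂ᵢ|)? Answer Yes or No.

Yes

Σ|p₁ᵢ − p₂ᵢ| = 0.03 + 0.18 + 0.15 + 0.09 + 0.04 + 0.09 + 0.10 = 0.68
D = 1 − ½ × 0.68 = 1 − 0.340 = 0.6600
D = 0.6600 > 0.5 → Yes.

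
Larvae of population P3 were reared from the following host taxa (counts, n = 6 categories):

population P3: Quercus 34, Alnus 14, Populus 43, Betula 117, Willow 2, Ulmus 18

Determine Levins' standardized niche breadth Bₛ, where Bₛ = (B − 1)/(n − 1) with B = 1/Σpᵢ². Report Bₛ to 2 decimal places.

Proportions for population P3 (n=228): 34/228=0.1491, 14/228=0.0614, 43/228=0.1886, 117/228=0.5132, 2/228=0.0088, 18/228=0.0789
Σpᵢ² = 0.1491² + 0.0614² + 0.1886² + 0.5132² + 0.0088² + 0.0789² = 0.022231 + 0.003770 + 0.035570 + 0.263374 + 0.000077 + 0.006225 = 0.331247
B = 1 / 0.331247 = 3.0189
Bₛ = (B − 1)/(n − 1) = (3.0189 − 1)/(6 − 1) = 2.0189/5 = 0.4038

0.40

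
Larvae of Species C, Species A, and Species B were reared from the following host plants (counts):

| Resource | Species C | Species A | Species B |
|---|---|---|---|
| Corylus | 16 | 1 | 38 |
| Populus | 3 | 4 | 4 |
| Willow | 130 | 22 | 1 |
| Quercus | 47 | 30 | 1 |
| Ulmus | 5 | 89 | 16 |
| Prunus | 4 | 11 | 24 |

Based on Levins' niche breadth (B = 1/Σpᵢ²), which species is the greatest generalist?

Proportions for Species C (n=205): 16/205=0.0780, 3/205=0.0146, 130/205=0.6341, 47/205=0.2293, 5/205=0.0244, 4/205=0.0195
Proportions for Species A (n=157): 1/157=0.0064, 4/157=0.0255, 22/157=0.1401, 30/157=0.1911, 89/157=0.5669, 11/157=0.0701
Proportions for Species B (n=84): 38/84=0.4524, 4/84=0.0476, 1/84=0.0119, 1/84=0.0119, 16/84=0.1905, 24/84=0.2857
Σp_Cᵢ² = 0.0780² + 0.0146² + 0.6341² + 0.2293² + 0.0244² + 0.0195² = 0.006084 + 0.000213 + 0.402083 + 0.052578 + 0.000595 + 0.000380 = 0.461933
B_C = 1 / 0.461933 = 2.1648
Σp_Aᵢ² = 0.0064² + 0.0255² + 0.1401² + 0.1911² + 0.5669² + 0.0701² = 0.000041 + 0.000650 + 0.019628 + 0.036519 + 0.321376 + 0.004914 = 0.383128
B_A = 1 / 0.383128 = 2.6101
Σp_Bᵢ² = 0.4524² + 0.0476² + 0.0119² + 0.0119² + 0.1905² + 0.2857² = 0.204666 + 0.002266 + 0.000142 + 0.000142 + 0.036290 + 0.081624 = 0.325130
B_B = 1 / 0.325130 = 3.0757
Highest B → broadest niche (most generalist): Species B (B = 3.08).

Species B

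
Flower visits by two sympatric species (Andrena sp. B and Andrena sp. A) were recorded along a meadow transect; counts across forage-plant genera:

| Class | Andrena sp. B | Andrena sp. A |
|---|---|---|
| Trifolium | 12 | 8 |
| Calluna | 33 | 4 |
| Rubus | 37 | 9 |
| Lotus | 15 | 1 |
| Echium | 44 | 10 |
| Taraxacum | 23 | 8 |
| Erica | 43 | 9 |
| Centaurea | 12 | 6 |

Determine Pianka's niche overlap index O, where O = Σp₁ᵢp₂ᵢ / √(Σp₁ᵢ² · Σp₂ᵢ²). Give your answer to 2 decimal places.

Proportions for Andrena sp. B (n=219): 12/219=0.0548, 33/219=0.1507, 37/219=0.1689, 15/219=0.0685, 44/219=0.2009, 23/219=0.1050, 43/219=0.1963, 12/219=0.0548
Proportions for Andrena sp. A (n=55): 8/55=0.1455, 4/55=0.0727, 9/55=0.1636, 1/55=0.0182, 10/55=0.1818, 8/55=0.1455, 9/55=0.1636, 6/55=0.1091
Σ p₁ᵢp₂ᵢ = 0.007973 + 0.010956 + 0.027632 + 0.001247 + 0.036524 + 0.015278 + 0.032115 + 0.005979 = 0.137704
Σp_1ᵢ² = 0.0548² + 0.1507² + 0.1689² + 0.0685² + 0.2009² + 0.1050² + 0.1963² + 0.0548² = 0.003003 + 0.022710 + 0.028527 + 0.004692 + 0.040361 + 0.011025 + 0.038534 + 0.003003 = 0.151855
Σp_2ᵢ² = 0.1455² + 0.0727² + 0.1636² + 0.0182² + 0.1818² + 0.1455² + 0.1636² + 0.1091² = 0.021170 + 0.005285 + 0.026765 + 0.000331 + 0.033051 + 0.021170 + 0.026765 + 0.011903 = 0.146440
O = 0.137704 / √(0.151855 × 0.146440) = 0.137704 / 0.1491229 = 0.9234

0.92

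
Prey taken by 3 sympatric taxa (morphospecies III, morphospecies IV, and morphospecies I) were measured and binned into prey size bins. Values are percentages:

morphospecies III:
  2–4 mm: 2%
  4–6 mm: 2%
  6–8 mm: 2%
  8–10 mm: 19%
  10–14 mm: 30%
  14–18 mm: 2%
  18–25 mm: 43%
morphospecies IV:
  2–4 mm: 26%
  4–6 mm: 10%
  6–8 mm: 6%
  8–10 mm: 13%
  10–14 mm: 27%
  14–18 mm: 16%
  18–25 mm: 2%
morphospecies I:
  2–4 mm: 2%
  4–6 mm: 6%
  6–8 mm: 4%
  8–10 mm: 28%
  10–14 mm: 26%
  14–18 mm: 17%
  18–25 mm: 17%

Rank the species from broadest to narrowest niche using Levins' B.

morphospecies IV > morphospecies I > morphospecies III

Convert percentages to proportions (divide by 100).
Σp_IIIᵢ² = 0.02² + 0.02² + 0.02² + 0.19² + 0.30² + 0.02² + 0.43² = 0.0004 + 0.0004 + 0.0004 + 0.0361 + 0.0900 + 0.0004 + 0.1849 = 0.3126
B_III = 1 / 0.3126 = 3.1990
Σp_IVᵢ² = 0.26² + 0.10² + 0.06² + 0.13² + 0.27² + 0.16² + 0.02² = 0.0676 + 0.0100 + 0.0036 + 0.0169 + 0.0729 + 0.0256 + 0.0004 = 0.1970
B_IV = 1 / 0.1970 = 5.0761
Σp_Iᵢ² = 0.02² + 0.06² + 0.04² + 0.28² + 0.26² + 0.17² + 0.17² = 0.0004 + 0.0036 + 0.0016 + 0.0784 + 0.0676 + 0.0289 + 0.0289 = 0.2094
B_I = 1 / 0.2094 = 4.7755
Ranking by B (broadest → narrowest): morphospecies IV (5.08) > morphospecies I (4.78) > morphospecies III (3.20)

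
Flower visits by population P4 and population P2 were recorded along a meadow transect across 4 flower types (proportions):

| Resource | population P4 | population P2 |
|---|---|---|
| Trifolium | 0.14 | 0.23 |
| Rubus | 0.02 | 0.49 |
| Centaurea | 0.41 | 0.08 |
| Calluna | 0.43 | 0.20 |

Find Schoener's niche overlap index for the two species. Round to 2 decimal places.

0.44

Σ|p₁ᵢ − p₂ᵢ| = 0.09 + 0.47 + 0.33 + 0.23 = 1.12
D = 1 − ½ × 1.12 = 1 − 0.560 = 0.4400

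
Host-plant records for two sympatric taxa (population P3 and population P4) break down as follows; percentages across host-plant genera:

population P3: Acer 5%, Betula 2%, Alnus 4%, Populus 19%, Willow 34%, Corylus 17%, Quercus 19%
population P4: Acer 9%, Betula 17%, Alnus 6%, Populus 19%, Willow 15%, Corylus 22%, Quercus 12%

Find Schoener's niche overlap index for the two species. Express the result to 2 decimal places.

Convert percentages to proportions (divide by 100).
Σ|p₁ᵢ − p₂ᵢ| = 0.04 + 0.15 + 0.02 + 0.00 + 0.19 + 0.05 + 0.07 = 0.52
D = 1 − ½ × 0.52 = 1 − 0.260 = 0.7400

0.74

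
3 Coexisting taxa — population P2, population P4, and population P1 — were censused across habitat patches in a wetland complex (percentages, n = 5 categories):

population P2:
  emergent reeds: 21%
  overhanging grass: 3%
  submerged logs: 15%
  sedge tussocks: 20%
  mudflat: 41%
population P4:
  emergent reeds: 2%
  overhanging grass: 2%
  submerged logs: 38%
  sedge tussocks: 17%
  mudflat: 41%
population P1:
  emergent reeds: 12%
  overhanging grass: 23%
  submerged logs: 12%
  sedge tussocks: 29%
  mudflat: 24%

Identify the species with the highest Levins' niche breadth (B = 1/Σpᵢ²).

Convert percentages to proportions (divide by 100).
Σp_P2ᵢ² = 0.21² + 0.03² + 0.15² + 0.20² + 0.41² = 0.0441 + 0.0009 + 0.0225 + 0.0400 + 0.1681 = 0.2756
B_P2 = 1 / 0.2756 = 3.6284
Σp_P4ᵢ² = 0.02² + 0.02² + 0.38² + 0.17² + 0.41² = 0.0004 + 0.0004 + 0.1444 + 0.0289 + 0.1681 = 0.3422
B_P4 = 1 / 0.3422 = 2.9223
Σp_P1ᵢ² = 0.12² + 0.23² + 0.12² + 0.29² + 0.24² = 0.0144 + 0.0529 + 0.0144 + 0.0841 + 0.0576 = 0.2234
B_P1 = 1 / 0.2234 = 4.4763
Highest B → broadest niche (most generalist): population P1 (B = 4.48).

population P1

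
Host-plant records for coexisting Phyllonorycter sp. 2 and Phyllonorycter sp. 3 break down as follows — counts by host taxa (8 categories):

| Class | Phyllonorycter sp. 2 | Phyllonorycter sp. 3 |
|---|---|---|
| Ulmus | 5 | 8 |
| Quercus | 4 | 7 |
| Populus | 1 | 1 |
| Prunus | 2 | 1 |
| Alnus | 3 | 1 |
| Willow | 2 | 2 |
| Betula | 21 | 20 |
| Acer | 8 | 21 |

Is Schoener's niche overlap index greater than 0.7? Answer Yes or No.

Yes

Proportions for Phyllonorycter sp. 2 (n=46): 5/46=0.1087, 4/46=0.0870, 1/46=0.0217, 2/46=0.0435, 3/46=0.0652, 2/46=0.0435, 21/46=0.4565, 8/46=0.1739
Proportions for Phyllonorycter sp. 3 (n=61): 8/61=0.1311, 7/61=0.1148, 1/61=0.0164, 1/61=0.0164, 1/61=0.0164, 2/61=0.0328, 20/61=0.3279, 21/61=0.3443
Σ|p₁ᵢ − p₂ᵢ| = 0.0224 + 0.0278 + 0.0053 + 0.0271 + 0.0488 + 0.0107 + 0.1286 + 0.1704 = 0.4411
D = 1 − ½ × 0.4411 = 1 − 0.22055 = 0.77945
D = 0.77945 > 0.7 → Yes.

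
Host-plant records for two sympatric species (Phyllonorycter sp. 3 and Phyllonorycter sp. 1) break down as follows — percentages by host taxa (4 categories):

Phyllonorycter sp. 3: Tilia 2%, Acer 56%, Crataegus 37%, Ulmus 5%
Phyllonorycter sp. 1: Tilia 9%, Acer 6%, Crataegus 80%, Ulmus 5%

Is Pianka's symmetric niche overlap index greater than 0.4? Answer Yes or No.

Convert percentages to proportions (divide by 100).
Σ p₁ᵢp₂ᵢ = 0.0018 + 0.0336 + 0.2960 + 0.0025 = 0.3339
Σp_1ᵢ² = 0.02² + 0.56² + 0.37² + 0.05² = 0.0004 + 0.3136 + 0.1369 + 0.0025 = 0.4534
Σp_2ᵢ² = 0.09² + 0.06² + 0.80² + 0.05² = 0.0081 + 0.0036 + 0.6400 + 0.0025 = 0.6542
O = 0.3339 / √(0.4534 × 0.6542) = 0.3339 / 0.54462 = 0.6131
O = 0.6131 > 0.4 → Yes.

Yes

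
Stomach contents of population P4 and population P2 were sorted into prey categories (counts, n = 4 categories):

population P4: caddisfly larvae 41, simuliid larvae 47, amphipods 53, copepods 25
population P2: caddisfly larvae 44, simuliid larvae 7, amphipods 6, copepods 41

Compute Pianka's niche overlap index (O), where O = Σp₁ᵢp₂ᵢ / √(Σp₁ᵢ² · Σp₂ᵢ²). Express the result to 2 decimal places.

Proportions for population P4 (n=166): 41/166=0.2470, 47/166=0.2831, 53/166=0.3193, 25/166=0.1506
Proportions for population P2 (n=98): 44/98=0.4490, 7/98=0.0714, 6/98=0.0612, 41/98=0.4184
Σ p₁ᵢp₂ᵢ = 0.110903 + 0.020213 + 0.019541 + 0.063011 = 0.213668
Σp_1ᵢ² = 0.2470² + 0.2831² + 0.3193² + 0.1506² = 0.061009 + 0.080146 + 0.101952 + 0.022680 = 0.265787
Σp_2ᵢ² = 0.4490² + 0.0714² + 0.0612² + 0.4184² = 0.201601 + 0.005098 + 0.003745 + 0.175059 = 0.385503
O = 0.213668 / √(0.265787 × 0.385503) = 0.213668 / 0.3200964 = 0.6675

0.67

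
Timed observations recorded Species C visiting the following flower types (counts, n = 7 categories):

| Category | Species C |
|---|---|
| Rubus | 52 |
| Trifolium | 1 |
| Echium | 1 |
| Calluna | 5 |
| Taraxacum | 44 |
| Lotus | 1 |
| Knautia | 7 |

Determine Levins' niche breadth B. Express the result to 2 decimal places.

2.61

Proportions for Species C (n=111): 52/111=0.4685, 1/111=0.0090, 1/111=0.0090, 5/111=0.0450, 44/111=0.3964, 1/111=0.0090, 7/111=0.0631
Σpᵢ² = 0.4685² + 0.0090² + 0.0090² + 0.0450² + 0.3964² + 0.0090² + 0.0631² = 0.219492 + 0.000081 + 0.000081 + 0.002025 + 0.157133 + 0.000081 + 0.003982 = 0.382875
B = 1 / 0.382875 = 2.6118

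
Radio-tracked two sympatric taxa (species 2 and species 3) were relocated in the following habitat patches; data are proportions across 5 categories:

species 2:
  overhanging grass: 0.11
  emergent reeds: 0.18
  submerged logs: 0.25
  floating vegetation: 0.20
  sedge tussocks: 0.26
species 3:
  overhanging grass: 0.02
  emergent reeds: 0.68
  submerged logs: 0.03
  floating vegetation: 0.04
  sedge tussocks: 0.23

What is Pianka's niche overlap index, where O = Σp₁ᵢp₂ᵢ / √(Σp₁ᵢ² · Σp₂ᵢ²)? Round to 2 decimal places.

Σ p₁ᵢp₂ᵢ = 0.0022 + 0.1224 + 0.0075 + 0.0080 + 0.0598 = 0.1999
Σp_1ᵢ² = 0.11² + 0.18² + 0.25² + 0.20² + 0.26² = 0.0121 + 0.0324 + 0.0625 + 0.0400 + 0.0676 = 0.2146
Σp_2ᵢ² = 0.02² + 0.68² + 0.03² + 0.04² + 0.23² = 0.0004 + 0.4624 + 0.0009 + 0.0016 + 0.0529 = 0.5182
O = 0.1999 / √(0.2146 × 0.5182) = 0.1999 / 0.33348 = 0.5994

0.60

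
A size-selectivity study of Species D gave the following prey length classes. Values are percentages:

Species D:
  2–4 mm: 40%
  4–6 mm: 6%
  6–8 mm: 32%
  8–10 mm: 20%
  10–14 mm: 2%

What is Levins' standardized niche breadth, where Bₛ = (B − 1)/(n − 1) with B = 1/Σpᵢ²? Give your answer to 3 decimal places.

0.566

Convert percentages to proportions (divide by 100).
Σpᵢ² = 0.40² + 0.06² + 0.32² + 0.20² + 0.02² = 0.1600 + 0.0036 + 0.1024 + 0.0400 + 0.0004 = 0.3064
B = 1 / 0.3064 = 3.26371
Bₛ = (B − 1)/(n − 1) = (3.26371 − 1)/(5 − 1) = 2.26371/4 = 0.56593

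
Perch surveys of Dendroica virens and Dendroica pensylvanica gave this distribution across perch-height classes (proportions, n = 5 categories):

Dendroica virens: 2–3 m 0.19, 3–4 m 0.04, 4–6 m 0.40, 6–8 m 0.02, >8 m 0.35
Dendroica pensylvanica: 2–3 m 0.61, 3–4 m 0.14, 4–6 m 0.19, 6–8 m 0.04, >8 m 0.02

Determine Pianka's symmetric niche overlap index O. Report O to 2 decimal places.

0.55

Σ p₁ᵢp₂ᵢ = 0.1159 + 0.0056 + 0.0760 + 0.0008 + 0.0070 = 0.2053
Σp_1ᵢ² = 0.19² + 0.04² + 0.40² + 0.02² + 0.35² = 0.0361 + 0.0016 + 0.1600 + 0.0004 + 0.1225 = 0.3206
Σp_2ᵢ² = 0.61² + 0.14² + 0.19² + 0.04² + 0.02² = 0.3721 + 0.0196 + 0.0361 + 0.0016 + 0.0004 = 0.4298
O = 0.2053 / √(0.3206 × 0.4298) = 0.2053 / 0.37121 = 0.5531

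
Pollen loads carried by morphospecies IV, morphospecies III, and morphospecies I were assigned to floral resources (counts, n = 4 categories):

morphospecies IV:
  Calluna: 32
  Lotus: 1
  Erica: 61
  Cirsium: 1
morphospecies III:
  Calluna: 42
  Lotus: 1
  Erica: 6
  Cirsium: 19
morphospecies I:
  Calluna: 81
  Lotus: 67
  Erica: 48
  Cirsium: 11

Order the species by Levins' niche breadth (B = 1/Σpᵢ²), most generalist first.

morphospecies I > morphospecies III > morphospecies IV

Proportions for morphospecies IV (n=95): 32/95=0.3368, 1/95=0.0105, 61/95=0.6421, 1/95=0.0105
Proportions for morphospecies III (n=68): 42/68=0.6176, 1/68=0.0147, 6/68=0.0882, 19/68=0.2794
Proportions for morphospecies I (n=207): 81/207=0.3913, 67/207=0.3237, 48/207=0.2319, 11/207=0.0531
Σp_IVᵢ² = 0.3368² + 0.0105² + 0.6421² + 0.0105² = 0.113434 + 0.000110 + 0.412292 + 0.000110 = 0.525946
B_IV = 1 / 0.525946 = 1.9013
Σp_IIIᵢ² = 0.6176² + 0.0147² + 0.0882² + 0.2794² = 0.381430 + 0.000216 + 0.007779 + 0.078064 = 0.467489
B_III = 1 / 0.467489 = 2.1391
Σp_Iᵢ² = 0.3913² + 0.3237² + 0.2319² + 0.0531² = 0.153116 + 0.104782 + 0.053778 + 0.002820 = 0.314496
B_I = 1 / 0.314496 = 3.1797
Ranking by B (broadest → narrowest): morphospecies I (3.18) > morphospecies III (2.14) > morphospecies IV (1.90)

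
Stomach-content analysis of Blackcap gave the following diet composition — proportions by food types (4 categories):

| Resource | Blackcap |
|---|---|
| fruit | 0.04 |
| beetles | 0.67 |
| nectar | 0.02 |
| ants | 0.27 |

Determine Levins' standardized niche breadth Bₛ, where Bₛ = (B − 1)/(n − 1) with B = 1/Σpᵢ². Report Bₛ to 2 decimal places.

Σpᵢ² = 0.04² + 0.67² + 0.02² + 0.27² = 0.0016 + 0.4489 + 0.0004 + 0.0729 = 0.5238
B = 1 / 0.5238 = 1.9091
Bₛ = (B − 1)/(n − 1) = (1.9091 − 1)/(4 − 1) = 0.9091/3 = 0.3030

0.30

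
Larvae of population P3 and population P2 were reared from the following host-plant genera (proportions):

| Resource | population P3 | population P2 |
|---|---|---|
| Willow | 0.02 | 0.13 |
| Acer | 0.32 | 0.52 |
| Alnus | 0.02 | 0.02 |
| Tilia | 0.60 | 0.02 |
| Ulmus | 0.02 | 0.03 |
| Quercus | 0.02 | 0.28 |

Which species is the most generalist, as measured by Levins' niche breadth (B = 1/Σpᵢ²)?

Σp_P3ᵢ² = 0.02² + 0.32² + 0.02² + 0.60² + 0.02² + 0.02² = 0.0004 + 0.1024 + 0.0004 + 0.3600 + 0.0004 + 0.0004 = 0.4640
B_P3 = 1 / 0.4640 = 2.1552
Σp_P2ᵢ² = 0.13² + 0.52² + 0.02² + 0.02² + 0.03² + 0.28² = 0.0169 + 0.2704 + 0.0004 + 0.0004 + 0.0009 + 0.0784 = 0.3674
B_P2 = 1 / 0.3674 = 2.7218
Highest B → broadest niche (most generalist): population P2 (B = 2.72).

population P2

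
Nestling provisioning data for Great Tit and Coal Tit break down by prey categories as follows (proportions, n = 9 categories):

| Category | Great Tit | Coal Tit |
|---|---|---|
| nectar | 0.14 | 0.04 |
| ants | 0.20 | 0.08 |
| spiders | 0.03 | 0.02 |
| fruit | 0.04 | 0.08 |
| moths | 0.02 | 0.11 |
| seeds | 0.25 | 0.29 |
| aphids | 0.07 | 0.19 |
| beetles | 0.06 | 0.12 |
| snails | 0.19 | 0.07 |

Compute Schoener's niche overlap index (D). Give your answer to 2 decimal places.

0.65

Σ|p₁ᵢ − p₂ᵢ| = 0.10 + 0.12 + 0.01 + 0.04 + 0.09 + 0.04 + 0.12 + 0.06 + 0.12 = 0.70
D = 1 − ½ × 0.70 = 1 − 0.350 = 0.6500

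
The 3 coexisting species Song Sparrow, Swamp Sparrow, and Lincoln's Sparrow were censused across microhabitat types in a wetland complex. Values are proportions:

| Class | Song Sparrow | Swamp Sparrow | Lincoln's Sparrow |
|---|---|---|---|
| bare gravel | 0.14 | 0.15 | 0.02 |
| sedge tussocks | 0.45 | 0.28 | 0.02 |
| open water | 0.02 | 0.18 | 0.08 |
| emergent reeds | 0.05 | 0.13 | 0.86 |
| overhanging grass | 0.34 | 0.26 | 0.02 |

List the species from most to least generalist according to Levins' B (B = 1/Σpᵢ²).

Swamp Sparrow > Song Sparrow > Lincoln's Sparrow

Σp_Songᵢ² = 0.14² + 0.45² + 0.02² + 0.05² + 0.34² = 0.0196 + 0.2025 + 0.0004 + 0.0025 + 0.1156 = 0.3406
B_Song = 1 / 0.3406 = 2.9360
Σp_Swamᵢ² = 0.15² + 0.28² + 0.18² + 0.13² + 0.26² = 0.0225 + 0.0784 + 0.0324 + 0.0169 + 0.0676 = 0.2178
B_Swam = 1 / 0.2178 = 4.5914
Σp_Lincᵢ² = 0.02² + 0.02² + 0.08² + 0.86² + 0.02² = 0.0004 + 0.0004 + 0.0064 + 0.7396 + 0.0004 = 0.7472
B_Linc = 1 / 0.7472 = 1.3383
Ranking by B (broadest → narrowest): Swamp Sparrow (4.59) > Song Sparrow (2.94) > Lincoln's Sparrow (1.34)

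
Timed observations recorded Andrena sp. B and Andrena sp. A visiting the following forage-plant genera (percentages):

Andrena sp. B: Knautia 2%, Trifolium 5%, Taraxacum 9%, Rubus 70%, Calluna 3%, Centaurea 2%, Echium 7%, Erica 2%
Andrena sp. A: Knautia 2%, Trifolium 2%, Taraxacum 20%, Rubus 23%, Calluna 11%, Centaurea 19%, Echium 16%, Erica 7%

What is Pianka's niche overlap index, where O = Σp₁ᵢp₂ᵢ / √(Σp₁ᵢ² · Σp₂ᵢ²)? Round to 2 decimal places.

0.68

Convert percentages to proportions (divide by 100).
Σ p₁ᵢp₂ᵢ = 0.0004 + 0.0010 + 0.0180 + 0.1610 + 0.0033 + 0.0038 + 0.0112 + 0.0014 = 0.2001
Σp_1ᵢ² = 0.02² + 0.05² + 0.09² + 0.70² + 0.03² + 0.02² + 0.07² + 0.02² = 0.0004 + 0.0025 + 0.0081 + 0.4900 + 0.0009 + 0.0004 + 0.0049 + 0.0004 = 0.5076
Σp_2ᵢ² = 0.02² + 0.02² + 0.20² + 0.23² + 0.11² + 0.19² + 0.16² + 0.07² = 0.0004 + 0.0004 + 0.0400 + 0.0529 + 0.0121 + 0.0361 + 0.0256 + 0.0049 = 0.1724
O = 0.2001 / √(0.5076 × 0.1724) = 0.2001 / 0.29582 = 0.6764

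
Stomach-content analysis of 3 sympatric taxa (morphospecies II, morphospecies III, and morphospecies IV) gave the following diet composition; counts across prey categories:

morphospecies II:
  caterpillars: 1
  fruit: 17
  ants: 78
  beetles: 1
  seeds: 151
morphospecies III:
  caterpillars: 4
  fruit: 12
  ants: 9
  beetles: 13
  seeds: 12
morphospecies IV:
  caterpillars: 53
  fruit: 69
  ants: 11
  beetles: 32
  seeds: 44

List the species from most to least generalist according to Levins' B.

Proportions for morphospecies II (n=248): 1/248=0.0040, 17/248=0.0685, 78/248=0.3145, 1/248=0.0040, 151/248=0.6089
Proportions for morphospecies III (n=50): 4/50=0.0800, 12/50=0.2400, 9/50=0.1800, 13/50=0.2600, 12/50=0.2400
Proportions for morphospecies IV (n=209): 53/209=0.2536, 69/209=0.3301, 11/209=0.0526, 32/209=0.1531, 44/209=0.2105
Σp_IIᵢ² = 0.0040² + 0.0685² + 0.3145² + 0.0040² + 0.6089² = 0.000016 + 0.004692 + 0.098910 + 0.000016 + 0.370759 = 0.474393
B_II = 1 / 0.474393 = 2.1080
Σp_IIIᵢ² = 0.0800² + 0.2400² + 0.1800² + 0.2600² + 0.2400² = 0.006400 + 0.057600 + 0.032400 + 0.067600 + 0.057600 = 0.221600
B_III = 1 / 0.221600 = 4.5126
Σp_IVᵢ² = 0.2536² + 0.3301² + 0.0526² + 0.1531² + 0.2105² = 0.064313 + 0.108966 + 0.002767 + 0.023440 + 0.044310 = 0.243796
B_IV = 1 / 0.243796 = 4.1018
Ranking by B (broadest → narrowest): morphospecies III (4.51) > morphospecies IV (4.10) > morphospecies II (2.11)

morphospecies III > morphospecies IV > morphospecies II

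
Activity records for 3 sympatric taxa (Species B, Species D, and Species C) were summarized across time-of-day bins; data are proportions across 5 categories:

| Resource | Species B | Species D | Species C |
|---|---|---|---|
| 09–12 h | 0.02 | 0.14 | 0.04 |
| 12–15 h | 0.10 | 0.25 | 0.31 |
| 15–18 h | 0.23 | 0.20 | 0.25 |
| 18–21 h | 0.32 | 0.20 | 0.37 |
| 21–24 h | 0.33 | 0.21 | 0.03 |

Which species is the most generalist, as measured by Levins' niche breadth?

Species D

Σp_Bᵢ² = 0.02² + 0.10² + 0.23² + 0.32² + 0.33² = 0.0004 + 0.0100 + 0.0529 + 0.1024 + 0.1089 = 0.2746
B_B = 1 / 0.2746 = 3.6417
Σp_Dᵢ² = 0.14² + 0.25² + 0.20² + 0.20² + 0.21² = 0.0196 + 0.0625 + 0.0400 + 0.0400 + 0.0441 = 0.2062
B_D = 1 / 0.2062 = 4.8497
Σp_Cᵢ² = 0.04² + 0.31² + 0.25² + 0.37² + 0.03² = 0.0016 + 0.0961 + 0.0625 + 0.1369 + 0.0009 = 0.2980
B_C = 1 / 0.2980 = 3.3557
Highest B → broadest niche (most generalist): Species D (B = 4.85).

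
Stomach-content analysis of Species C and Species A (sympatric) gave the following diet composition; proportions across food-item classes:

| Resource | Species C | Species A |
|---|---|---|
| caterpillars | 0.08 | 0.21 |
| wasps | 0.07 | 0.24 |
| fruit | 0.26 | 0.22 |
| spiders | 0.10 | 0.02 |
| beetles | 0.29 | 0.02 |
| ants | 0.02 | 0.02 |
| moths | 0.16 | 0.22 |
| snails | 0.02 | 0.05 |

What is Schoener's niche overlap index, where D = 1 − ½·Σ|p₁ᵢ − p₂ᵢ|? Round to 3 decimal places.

0.610

Σ|p₁ᵢ − p₂ᵢ| = 0.13 + 0.17 + 0.04 + 0.08 + 0.27 + 0.00 + 0.06 + 0.03 = 0.78
D = 1 − ½ × 0.78 = 1 − 0.390 = 0.61000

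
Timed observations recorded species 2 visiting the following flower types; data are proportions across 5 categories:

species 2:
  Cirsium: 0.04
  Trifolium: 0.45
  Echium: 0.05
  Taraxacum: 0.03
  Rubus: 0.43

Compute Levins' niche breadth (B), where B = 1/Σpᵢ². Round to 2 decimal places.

2.55

Σpᵢ² = 0.04² + 0.45² + 0.05² + 0.03² + 0.43² = 0.0016 + 0.2025 + 0.0025 + 0.0009 + 0.1849 = 0.3924
B = 1 / 0.3924 = 2.5484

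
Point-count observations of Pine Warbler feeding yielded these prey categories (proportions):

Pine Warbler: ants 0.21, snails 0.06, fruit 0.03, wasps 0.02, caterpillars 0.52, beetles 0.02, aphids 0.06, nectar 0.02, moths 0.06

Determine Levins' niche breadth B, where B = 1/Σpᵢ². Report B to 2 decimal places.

3.05

Σpᵢ² = 0.21² + 0.06² + 0.03² + 0.02² + 0.52² + 0.02² + 0.06² + 0.02² + 0.06² = 0.0441 + 0.0036 + 0.0009 + 0.0004 + 0.2704 + 0.0004 + 0.0036 + 0.0004 + 0.0036 = 0.3274
B = 1 / 0.3274 = 3.0544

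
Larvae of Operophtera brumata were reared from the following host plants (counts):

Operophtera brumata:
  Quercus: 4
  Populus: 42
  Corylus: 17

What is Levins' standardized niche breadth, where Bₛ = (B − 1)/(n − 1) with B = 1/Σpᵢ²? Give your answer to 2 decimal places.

0.46

Proportions for Operophtera brumata (n=63): 4/63=0.0635, 42/63=0.6667, 17/63=0.2698
Σpᵢ² = 0.0635² + 0.6667² + 0.2698² = 0.004032 + 0.444489 + 0.072792 = 0.521313
B = 1 / 0.521313 = 1.9182
Bₛ = (B − 1)/(n − 1) = (1.9182 − 1)/(3 − 1) = 0.9182/2 = 0.4591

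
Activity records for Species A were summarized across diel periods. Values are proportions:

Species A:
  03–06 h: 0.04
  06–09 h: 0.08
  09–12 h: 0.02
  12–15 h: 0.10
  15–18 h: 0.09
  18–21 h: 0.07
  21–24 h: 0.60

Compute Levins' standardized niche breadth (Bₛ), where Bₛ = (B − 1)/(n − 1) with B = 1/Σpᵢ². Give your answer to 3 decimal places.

0.259

Σpᵢ² = 0.04² + 0.08² + 0.02² + 0.10² + 0.09² + 0.07² + 0.60² = 0.0016 + 0.0064 + 0.0004 + 0.0100 + 0.0081 + 0.0049 + 0.3600 = 0.3914
B = 1 / 0.3914 = 2.55493
Bₛ = (B − 1)/(n − 1) = (2.55493 − 1)/(7 − 1) = 1.55493/6 = 0.25916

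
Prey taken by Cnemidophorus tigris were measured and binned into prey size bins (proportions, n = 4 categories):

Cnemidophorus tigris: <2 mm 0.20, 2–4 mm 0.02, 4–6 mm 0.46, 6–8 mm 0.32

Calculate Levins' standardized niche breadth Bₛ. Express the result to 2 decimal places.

Σpᵢ² = 0.20² + 0.02² + 0.46² + 0.32² = 0.0400 + 0.0004 + 0.2116 + 0.1024 = 0.3544
B = 1 / 0.3544 = 2.8217
Bₛ = (B − 1)/(n − 1) = (2.8217 − 1)/(4 − 1) = 1.8217/3 = 0.6072

0.61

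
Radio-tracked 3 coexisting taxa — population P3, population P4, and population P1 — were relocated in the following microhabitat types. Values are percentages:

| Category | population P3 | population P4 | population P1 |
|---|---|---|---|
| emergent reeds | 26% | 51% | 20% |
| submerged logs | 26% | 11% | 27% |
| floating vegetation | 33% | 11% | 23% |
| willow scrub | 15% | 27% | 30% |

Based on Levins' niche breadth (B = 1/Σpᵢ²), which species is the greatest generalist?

Convert percentages to proportions (divide by 100).
Σp_P3ᵢ² = 0.26² + 0.26² + 0.33² + 0.15² = 0.0676 + 0.0676 + 0.1089 + 0.0225 = 0.2666
B_P3 = 1 / 0.2666 = 3.7509
Σp_P4ᵢ² = 0.51² + 0.11² + 0.11² + 0.27² = 0.2601 + 0.0121 + 0.0121 + 0.0729 = 0.3572
B_P4 = 1 / 0.3572 = 2.7996
Σp_P1ᵢ² = 0.20² + 0.27² + 0.23² + 0.30² = 0.0400 + 0.0729 + 0.0529 + 0.0900 = 0.2558
B_P1 = 1 / 0.2558 = 3.9093
Highest B → broadest niche (most generalist): population P1 (B = 3.91).

population P1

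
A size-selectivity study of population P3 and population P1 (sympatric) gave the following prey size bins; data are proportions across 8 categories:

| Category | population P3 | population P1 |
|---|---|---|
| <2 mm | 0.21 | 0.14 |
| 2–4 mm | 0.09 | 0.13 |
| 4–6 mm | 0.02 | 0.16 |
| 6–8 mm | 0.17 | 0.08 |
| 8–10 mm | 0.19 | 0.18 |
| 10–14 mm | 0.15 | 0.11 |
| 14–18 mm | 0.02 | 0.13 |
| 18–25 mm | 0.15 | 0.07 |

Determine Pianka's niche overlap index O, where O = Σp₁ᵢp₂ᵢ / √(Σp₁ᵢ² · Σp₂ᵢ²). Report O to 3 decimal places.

Σ p₁ᵢp₂ᵢ = 0.0294 + 0.0117 + 0.0032 + 0.0136 + 0.0342 + 0.0165 + 0.0026 + 0.0105 = 0.1217
Σp_1ᵢ² = 0.21² + 0.09² + 0.02² + 0.17² + 0.19² + 0.15² + 0.02² + 0.15² = 0.0441 + 0.0081 + 0.0004 + 0.0289 + 0.0361 + 0.0225 + 0.0004 + 0.0225 = 0.1630
Σp_2ᵢ² = 0.14² + 0.13² + 0.16² + 0.08² + 0.18² + 0.11² + 0.13² + 0.07² = 0.0196 + 0.0169 + 0.0256 + 0.0064 + 0.0324 + 0.0121 + 0.0169 + 0.0049 = 0.1348
O = 0.1217 / √(0.1630 × 0.1348) = 0.1217 / 0.148231 = 0.82102

0.821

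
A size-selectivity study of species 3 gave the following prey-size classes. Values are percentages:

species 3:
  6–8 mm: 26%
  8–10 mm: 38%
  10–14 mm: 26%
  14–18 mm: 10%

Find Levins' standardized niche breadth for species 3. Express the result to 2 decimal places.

0.82

Convert percentages to proportions (divide by 100).
Σpᵢ² = 0.26² + 0.38² + 0.26² + 0.10² = 0.0676 + 0.1444 + 0.0676 + 0.0100 = 0.2896
B = 1 / 0.2896 = 3.4530
Bₛ = (B − 1)/(n − 1) = (3.4530 − 1)/(4 − 1) = 2.4530/3 = 0.8177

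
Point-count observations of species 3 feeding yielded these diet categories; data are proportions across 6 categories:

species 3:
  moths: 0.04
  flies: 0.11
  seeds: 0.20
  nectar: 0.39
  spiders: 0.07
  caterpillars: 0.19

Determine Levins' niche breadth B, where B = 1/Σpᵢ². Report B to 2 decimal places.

4.05

Σpᵢ² = 0.04² + 0.11² + 0.20² + 0.39² + 0.07² + 0.19² = 0.0016 + 0.0121 + 0.0400 + 0.1521 + 0.0049 + 0.0361 = 0.2468
B = 1 / 0.2468 = 4.0519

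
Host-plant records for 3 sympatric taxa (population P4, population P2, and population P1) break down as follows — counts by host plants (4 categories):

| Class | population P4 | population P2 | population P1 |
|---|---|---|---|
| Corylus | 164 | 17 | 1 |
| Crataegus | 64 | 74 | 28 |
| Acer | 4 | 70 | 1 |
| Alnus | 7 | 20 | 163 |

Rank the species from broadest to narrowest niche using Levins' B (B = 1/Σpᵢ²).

Proportions for population P4 (n=239): 164/239=0.6862, 64/239=0.2678, 4/239=0.0167, 7/239=0.0293
Proportions for population P2 (n=181): 17/181=0.0939, 74/181=0.4088, 70/181=0.3867, 20/181=0.1105
Proportions for population P1 (n=193): 1/193=0.0052, 28/193=0.1451, 1/193=0.0052, 163/193=0.8446
Σp_P4ᵢ² = 0.6862² + 0.2678² + 0.0167² + 0.0293² = 0.470870 + 0.071717 + 0.000279 + 0.000858 = 0.543724
B_P4 = 1 / 0.543724 = 1.8392
Σp_P2ᵢ² = 0.0939² + 0.4088² + 0.3867² + 0.1105² = 0.008817 + 0.167117 + 0.149537 + 0.012210 = 0.337681
B_P2 = 1 / 0.337681 = 2.9614
Σp_P1ᵢ² = 0.0052² + 0.1451² + 0.0052² + 0.8446² = 0.000027 + 0.021054 + 0.000027 + 0.713349 = 0.734457
B_P1 = 1 / 0.734457 = 1.3616
Ranking by B (broadest → narrowest): population P2 (2.96) > population P4 (1.84) > population P1 (1.36)

population P2 > population P4 > population P1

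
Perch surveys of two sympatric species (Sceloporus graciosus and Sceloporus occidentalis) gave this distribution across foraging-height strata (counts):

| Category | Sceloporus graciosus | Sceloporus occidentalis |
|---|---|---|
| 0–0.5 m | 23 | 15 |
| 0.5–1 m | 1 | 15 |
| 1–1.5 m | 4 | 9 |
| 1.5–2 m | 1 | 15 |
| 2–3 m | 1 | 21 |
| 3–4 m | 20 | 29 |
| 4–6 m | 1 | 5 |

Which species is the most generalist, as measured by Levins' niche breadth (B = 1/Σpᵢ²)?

Proportions for Sceloporus graciosus (n=51): 23/51=0.4510, 1/51=0.0196, 4/51=0.0784, 1/51=0.0196, 1/51=0.0196, 20/51=0.3922, 1/51=0.0196
Proportions for Sceloporus occidentalis (n=109): 15/109=0.1376, 15/109=0.1376, 9/109=0.0826, 15/109=0.1376, 21/109=0.1927, 29/109=0.2661, 5/109=0.0459
Σp_gracᵢ² = 0.4510² + 0.0196² + 0.0784² + 0.0196² + 0.0196² + 0.3922² + 0.0196² = 0.203401 + 0.000384 + 0.006147 + 0.000384 + 0.000384 + 0.153821 + 0.000384 = 0.364905
B_grac = 1 / 0.364905 = 2.7404
Σp_occiᵢ² = 0.1376² + 0.1376² + 0.0826² + 0.1376² + 0.1927² + 0.2661² + 0.0459² = 0.018934 + 0.018934 + 0.006823 + 0.018934 + 0.037133 + 0.070809 + 0.002107 = 0.173674
B_occi = 1 / 0.173674 = 5.7579
Highest B → broadest niche (most generalist): Sceloporus occidentalis (B = 5.76).

Sceloporus occidentalis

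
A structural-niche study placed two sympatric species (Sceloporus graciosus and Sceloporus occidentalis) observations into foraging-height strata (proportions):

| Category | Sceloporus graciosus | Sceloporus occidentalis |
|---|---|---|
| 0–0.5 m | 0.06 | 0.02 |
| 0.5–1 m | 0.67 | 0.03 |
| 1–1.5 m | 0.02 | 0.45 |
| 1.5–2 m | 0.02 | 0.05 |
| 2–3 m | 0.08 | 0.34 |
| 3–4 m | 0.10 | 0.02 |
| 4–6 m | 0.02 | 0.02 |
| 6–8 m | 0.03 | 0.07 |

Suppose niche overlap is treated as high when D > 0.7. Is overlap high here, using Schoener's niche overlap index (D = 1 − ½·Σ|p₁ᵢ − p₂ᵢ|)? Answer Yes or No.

No

Σ|p₁ᵢ − p₂ᵢ| = 0.04 + 0.64 + 0.43 + 0.03 + 0.26 + 0.08 + 0.00 + 0.04 = 1.52
D = 1 − ½ × 1.52 = 1 − 0.760 = 0.2400
D = 0.2400 < 0.7 → No.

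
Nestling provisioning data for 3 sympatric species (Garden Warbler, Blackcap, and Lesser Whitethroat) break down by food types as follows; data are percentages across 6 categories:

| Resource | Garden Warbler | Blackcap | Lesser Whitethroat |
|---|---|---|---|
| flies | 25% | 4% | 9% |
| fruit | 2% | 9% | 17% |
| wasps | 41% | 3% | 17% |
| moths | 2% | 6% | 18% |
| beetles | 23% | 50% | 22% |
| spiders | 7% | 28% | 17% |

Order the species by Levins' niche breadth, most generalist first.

Lesser Whitethroat > Garden Warbler > Blackcap

Convert percentages to proportions (divide by 100).
Σp_Warbᵢ² = 0.25² + 0.02² + 0.41² + 0.02² + 0.23² + 0.07² = 0.0625 + 0.0004 + 0.1681 + 0.0004 + 0.0529 + 0.0049 = 0.2892
B_Warb = 1 / 0.2892 = 3.4578
Σp_Blacᵢ² = 0.04² + 0.09² + 0.03² + 0.06² + 0.50² + 0.28² = 0.0016 + 0.0081 + 0.0009 + 0.0036 + 0.2500 + 0.0784 = 0.3426
B_Blac = 1 / 0.3426 = 2.9189
Σp_Whitᵢ² = 0.09² + 0.17² + 0.17² + 0.18² + 0.22² + 0.17² = 0.0081 + 0.0289 + 0.0289 + 0.0324 + 0.0484 + 0.0289 = 0.1756
B_Whit = 1 / 0.1756 = 5.6948
Ranking by B (broadest → narrowest): Lesser Whitethroat (5.69) > Garden Warbler (3.46) > Blackcap (2.92)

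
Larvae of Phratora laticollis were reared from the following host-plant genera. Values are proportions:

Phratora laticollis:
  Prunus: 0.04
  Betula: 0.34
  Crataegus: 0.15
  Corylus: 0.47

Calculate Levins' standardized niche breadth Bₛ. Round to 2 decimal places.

Σpᵢ² = 0.04² + 0.34² + 0.15² + 0.47² = 0.0016 + 0.1156 + 0.0225 + 0.2209 = 0.3606
B = 1 / 0.3606 = 2.7732
Bₛ = (B − 1)/(n − 1) = (2.7732 − 1)/(4 − 1) = 1.7732/3 = 0.5911

0.59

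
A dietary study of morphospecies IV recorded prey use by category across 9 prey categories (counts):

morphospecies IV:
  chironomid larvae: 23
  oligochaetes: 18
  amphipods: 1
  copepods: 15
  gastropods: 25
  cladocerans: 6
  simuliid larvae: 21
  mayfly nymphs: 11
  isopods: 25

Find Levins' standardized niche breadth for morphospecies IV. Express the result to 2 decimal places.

Proportions for morphospecies IV (n=145): 23/145=0.1586, 18/145=0.1241, 1/145=0.0069, 15/145=0.1034, 25/145=0.1724, 6/145=0.0414, 21/145=0.1448, 11/145=0.0759, 25/145=0.1724
Σpᵢ² = 0.1586² + 0.1241² + 0.0069² + 0.1034² + 0.1724² + 0.0414² + 0.1448² + 0.0759² + 0.1724² = 0.025154 + 0.015401 + 0.000048 + 0.010692 + 0.029722 + 0.001714 + 0.020967 + 0.005761 + 0.029722 = 0.139181
B = 1 / 0.139181 = 7.1849
Bₛ = (B − 1)/(n − 1) = (7.1849 − 1)/(9 − 1) = 6.1849/8 = 0.7731

0.77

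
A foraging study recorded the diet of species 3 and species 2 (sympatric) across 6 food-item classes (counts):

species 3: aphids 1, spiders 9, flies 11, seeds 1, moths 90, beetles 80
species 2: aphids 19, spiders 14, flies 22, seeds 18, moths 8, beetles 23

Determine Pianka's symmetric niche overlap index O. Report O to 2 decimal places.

0.55

Proportions for species 3 (n=192): 1/192=0.0052, 9/192=0.0469, 11/192=0.0573, 1/192=0.0052, 90/192=0.4688, 80/192=0.4167
Proportions for species 2 (n=104): 19/104=0.1827, 14/104=0.1346, 22/104=0.2115, 18/104=0.1731, 8/104=0.0769, 23/104=0.2212
Σ p₁ᵢp₂ᵢ = 0.000950 + 0.006313 + 0.012119 + 0.000900 + 0.036051 + 0.092174 = 0.148507
Σp_1ᵢ² = 0.0052² + 0.0469² + 0.0573² + 0.0052² + 0.4688² + 0.4167² = 0.000027 + 0.002200 + 0.003283 + 0.000027 + 0.219773 + 0.173639 = 0.398949
Σp_2ᵢ² = 0.1827² + 0.1346² + 0.2115² + 0.1731² + 0.0769² + 0.2212² = 0.033379 + 0.018117 + 0.044732 + 0.029964 + 0.005914 + 0.048929 = 0.181035
O = 0.148507 / √(0.398949 × 0.181035) = 0.148507 / 0.2687447 = 0.5526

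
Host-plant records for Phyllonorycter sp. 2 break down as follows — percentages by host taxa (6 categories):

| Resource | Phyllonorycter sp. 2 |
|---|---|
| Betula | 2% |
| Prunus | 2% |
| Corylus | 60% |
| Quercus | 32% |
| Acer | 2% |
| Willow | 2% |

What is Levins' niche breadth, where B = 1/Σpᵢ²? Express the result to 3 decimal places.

Convert percentages to proportions (divide by 100).
Σpᵢ² = 0.02² + 0.02² + 0.60² + 0.32² + 0.02² + 0.02² = 0.0004 + 0.0004 + 0.3600 + 0.1024 + 0.0004 + 0.0004 = 0.4640
B = 1 / 0.4640 = 2.15517

2.155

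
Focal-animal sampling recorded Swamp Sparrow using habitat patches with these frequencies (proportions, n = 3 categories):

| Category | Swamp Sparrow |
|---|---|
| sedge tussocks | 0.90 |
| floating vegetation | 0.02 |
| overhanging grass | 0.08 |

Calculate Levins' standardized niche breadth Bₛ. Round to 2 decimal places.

Σpᵢ² = 0.90² + 0.02² + 0.08² = 0.8100 + 0.0004 + 0.0064 = 0.8168
B = 1 / 0.8168 = 1.2243
Bₛ = (B − 1)/(n − 1) = (1.2243 − 1)/(3 − 1) = 0.2243/2 = 0.1122

0.11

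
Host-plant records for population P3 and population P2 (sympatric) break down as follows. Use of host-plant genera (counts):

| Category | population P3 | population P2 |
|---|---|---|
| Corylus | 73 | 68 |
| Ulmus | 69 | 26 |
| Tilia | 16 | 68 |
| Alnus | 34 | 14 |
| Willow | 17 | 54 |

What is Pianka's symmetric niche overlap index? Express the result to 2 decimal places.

0.75

Proportions for population P3 (n=209): 73/209=0.3493, 69/209=0.3301, 16/209=0.0766, 34/209=0.1627, 17/209=0.0813
Proportions for population P2 (n=230): 68/230=0.2957, 26/230=0.1130, 68/230=0.2957, 14/230=0.0609, 54/230=0.2348
Σ p₁ᵢp₂ᵢ = 0.103288 + 0.037301 + 0.022651 + 0.009908 + 0.019089 = 0.192237
Σp_1ᵢ² = 0.3493² + 0.3301² + 0.0766² + 0.1627² + 0.0813² = 0.122010 + 0.108966 + 0.005868 + 0.026471 + 0.006610 = 0.269925
Σp_2ᵢ² = 0.2957² + 0.1130² + 0.2957² + 0.0609² + 0.2348² = 0.087438 + 0.012769 + 0.087438 + 0.003709 + 0.055131 = 0.246485
O = 0.192237 / √(0.269925 × 0.246485) = 0.192237 / 0.2579389 = 0.7453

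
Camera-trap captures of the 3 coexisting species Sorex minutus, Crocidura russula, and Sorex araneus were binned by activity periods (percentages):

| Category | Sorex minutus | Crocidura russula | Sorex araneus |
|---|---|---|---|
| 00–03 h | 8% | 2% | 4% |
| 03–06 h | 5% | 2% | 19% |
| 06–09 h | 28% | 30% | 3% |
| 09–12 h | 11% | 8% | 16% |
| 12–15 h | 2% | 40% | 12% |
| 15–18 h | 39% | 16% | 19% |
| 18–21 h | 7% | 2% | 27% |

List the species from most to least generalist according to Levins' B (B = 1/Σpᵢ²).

Convert percentages to proportions (divide by 100).
Σp_minuᵢ² = 0.08² + 0.05² + 0.28² + 0.11² + 0.02² + 0.39² + 0.07² = 0.0064 + 0.0025 + 0.0784 + 0.0121 + 0.0004 + 0.1521 + 0.0049 = 0.2568
B_minu = 1 / 0.2568 = 3.8941
Σp_russᵢ² = 0.02² + 0.02² + 0.30² + 0.08² + 0.40² + 0.16² + 0.02² = 0.0004 + 0.0004 + 0.0900 + 0.0064 + 0.1600 + 0.0256 + 0.0004 = 0.2832
B_russ = 1 / 0.2832 = 3.5311
Σp_aranᵢ² = 0.04² + 0.19² + 0.03² + 0.16² + 0.12² + 0.19² + 0.27² = 0.0016 + 0.0361 + 0.0009 + 0.0256 + 0.0144 + 0.0361 + 0.0729 = 0.1876
B_aran = 1 / 0.1876 = 5.3305
Ranking by B (broadest → narrowest): Sorex araneus (5.33) > Sorex minutus (3.89) > Crocidura russula (3.53)

Sorex araneus > Sorex minutus > Crocidura russula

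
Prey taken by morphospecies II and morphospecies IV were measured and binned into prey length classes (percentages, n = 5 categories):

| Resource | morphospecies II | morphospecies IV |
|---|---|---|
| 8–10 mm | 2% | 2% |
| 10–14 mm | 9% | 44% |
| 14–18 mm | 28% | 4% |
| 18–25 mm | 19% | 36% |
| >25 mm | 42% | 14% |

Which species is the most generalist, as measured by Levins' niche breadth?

Convert percentages to proportions (divide by 100).
Σp_IIᵢ² = 0.02² + 0.09² + 0.28² + 0.19² + 0.42² = 0.0004 + 0.0081 + 0.0784 + 0.0361 + 0.1764 = 0.2994
B_II = 1 / 0.2994 = 3.3400
Σp_IVᵢ² = 0.02² + 0.44² + 0.04² + 0.36² + 0.14² = 0.0004 + 0.1936 + 0.0016 + 0.1296 + 0.0196 = 0.3448
B_IV = 1 / 0.3448 = 2.9002
Highest B → broadest niche (most generalist): morphospecies II (B = 3.34).

morphospecies II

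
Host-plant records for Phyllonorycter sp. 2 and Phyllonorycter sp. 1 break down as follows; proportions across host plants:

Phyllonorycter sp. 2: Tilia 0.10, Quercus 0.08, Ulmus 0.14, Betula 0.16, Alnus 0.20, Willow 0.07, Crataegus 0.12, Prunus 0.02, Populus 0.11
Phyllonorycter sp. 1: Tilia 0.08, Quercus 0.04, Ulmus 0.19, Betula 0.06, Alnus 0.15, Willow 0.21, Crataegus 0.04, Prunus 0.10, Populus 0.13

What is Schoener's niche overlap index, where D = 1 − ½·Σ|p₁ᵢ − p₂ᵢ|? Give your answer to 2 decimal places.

Σ|p₁ᵢ − p₂ᵢ| = 0.02 + 0.04 + 0.05 + 0.10 + 0.05 + 0.14 + 0.08 + 0.08 + 0.02 = 0.58
D = 1 − ½ × 0.58 = 1 − 0.290 = 0.7100

0.71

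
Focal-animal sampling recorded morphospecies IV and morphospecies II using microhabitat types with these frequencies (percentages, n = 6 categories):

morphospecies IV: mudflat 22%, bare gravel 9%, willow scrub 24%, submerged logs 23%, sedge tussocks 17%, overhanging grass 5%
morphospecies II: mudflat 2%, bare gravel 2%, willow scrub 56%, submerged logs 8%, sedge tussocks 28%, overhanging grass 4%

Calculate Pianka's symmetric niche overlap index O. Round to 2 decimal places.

Convert percentages to proportions (divide by 100).
Σ p₁ᵢp₂ᵢ = 0.0044 + 0.0018 + 0.1344 + 0.0184 + 0.0476 + 0.0020 = 0.2086
Σp_1ᵢ² = 0.22² + 0.09² + 0.24² + 0.23² + 0.17² + 0.05² = 0.0484 + 0.0081 + 0.0576 + 0.0529 + 0.0289 + 0.0025 = 0.1984
Σp_2ᵢ² = 0.02² + 0.02² + 0.56² + 0.08² + 0.28² + 0.04² = 0.0004 + 0.0004 + 0.3136 + 0.0064 + 0.0784 + 0.0016 = 0.4008
O = 0.2086 / √(0.1984 × 0.4008) = 0.2086 / 0.28199 = 0.7397

0.74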